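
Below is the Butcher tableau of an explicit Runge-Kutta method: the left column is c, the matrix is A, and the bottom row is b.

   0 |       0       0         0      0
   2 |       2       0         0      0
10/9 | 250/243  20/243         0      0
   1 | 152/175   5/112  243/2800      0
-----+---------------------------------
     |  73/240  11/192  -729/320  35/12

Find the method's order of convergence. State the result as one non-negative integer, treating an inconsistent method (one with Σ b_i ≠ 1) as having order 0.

4

b = (73/240, 11/192, -729/320, 35/12)
c = (0, 2, 10/9, 1)
Ac = (0, 0, 40/243, 13/70)
Σ b_i: 73/240·1 + 11/192·1 + (-729/320)·1 + 35/12·1 = 1 ✓
b·c: 11/192·2 + (-729/320)·10/9 + 35/12·1 = 1/2 ✓
b·c²: 11/192·4 + (-729/320)·100/81 + 35/12·1 = 1/3 ✓
b·Ac: (-729/320)·40/243 + 35/12·13/70 = 1/6 ✓
b·c³: 11/192·8 + (-729/320)·1000/729 + 35/12·1 = 1/4 ✓
b·(c∘Ac): (-729/320)·400/2187 + 35/12·13/70 = 1/8 ✓
b·Ac²: (-729/320)·80/243 + 35/12·2/7 = 1/12 ✓
b·A²c: 35/12·1/70 = 1/24 ✓; 4 stages ⇒ order 4.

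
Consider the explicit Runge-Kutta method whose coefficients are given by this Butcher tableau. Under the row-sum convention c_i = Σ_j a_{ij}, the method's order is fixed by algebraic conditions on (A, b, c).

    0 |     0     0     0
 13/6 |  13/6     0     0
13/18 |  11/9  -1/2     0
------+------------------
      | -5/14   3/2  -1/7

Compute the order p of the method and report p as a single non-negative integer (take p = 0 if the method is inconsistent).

b = (-5/14, 3/2, -1/7)
c = (0, 13/6, 13/18)
Ac = (0, 0, -13/12)
Σ b_i: (-5/14)·1 + 3/2·1 + (-1/7)·1 = 1 ✓
b·c: 3/2·13/6 + (-1/7)·13/18 = 793/252 ≠ 1/2 ⇒ order 1.

1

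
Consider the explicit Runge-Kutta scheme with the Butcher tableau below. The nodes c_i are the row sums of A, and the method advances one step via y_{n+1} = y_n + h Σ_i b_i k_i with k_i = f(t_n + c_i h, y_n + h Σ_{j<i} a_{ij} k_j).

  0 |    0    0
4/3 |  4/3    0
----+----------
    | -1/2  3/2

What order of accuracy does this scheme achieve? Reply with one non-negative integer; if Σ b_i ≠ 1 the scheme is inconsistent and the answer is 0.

1

b = (-1/2, 3/2)
c = (0, 4/3)
Σ b_i: (-1/2)·1 + 3/2·1 = 1 ✓
b·c: 3/2·4/3 = 2 ≠ 1/2 ⇒ order 1.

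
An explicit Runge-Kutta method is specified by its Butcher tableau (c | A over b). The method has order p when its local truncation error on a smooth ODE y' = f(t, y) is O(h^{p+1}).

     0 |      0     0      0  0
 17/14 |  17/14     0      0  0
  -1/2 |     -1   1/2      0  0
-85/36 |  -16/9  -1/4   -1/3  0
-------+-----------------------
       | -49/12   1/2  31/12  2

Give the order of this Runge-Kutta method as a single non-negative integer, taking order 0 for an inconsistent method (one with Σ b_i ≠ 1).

1

b = (-49/12, 1/2, 31/12, 2)
c = (0, 17/14, -1/2, -85/36)
Ac = (0, 0, 17/28, -23/168)
Σ b_i: (-49/12)·1 + 1/2·1 + 31/12·1 + 2·1 = 1 ✓
b·c: 1/2·17/14 + 31/12·(-1/2) + 2·(-85/36) = -2725/504 ≠ 1/2 ⇒ order 1.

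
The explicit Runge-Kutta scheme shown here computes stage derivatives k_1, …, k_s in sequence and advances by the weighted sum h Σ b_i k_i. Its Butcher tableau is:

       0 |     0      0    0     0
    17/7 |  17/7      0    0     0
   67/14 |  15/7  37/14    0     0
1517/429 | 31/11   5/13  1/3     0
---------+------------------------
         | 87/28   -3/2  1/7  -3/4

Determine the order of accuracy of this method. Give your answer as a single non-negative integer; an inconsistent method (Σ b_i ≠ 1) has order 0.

b = (87/28, -3/2, 1/7, -3/4)
c = (0, 17/7, 67/14, 1517/429)
Ac = (0, 0, 629/98, 1381/546)
Σ b_i: 87/28·1 + (-3/2)·1 + 1/7·1 + (-3/4)·1 = 1 ✓
b·c: (-3/2)·17/7 + 1/7·67/14 + (-3/4)·1517/429 = -157273/28028 ≠ 1/2 ⇒ order 1.

1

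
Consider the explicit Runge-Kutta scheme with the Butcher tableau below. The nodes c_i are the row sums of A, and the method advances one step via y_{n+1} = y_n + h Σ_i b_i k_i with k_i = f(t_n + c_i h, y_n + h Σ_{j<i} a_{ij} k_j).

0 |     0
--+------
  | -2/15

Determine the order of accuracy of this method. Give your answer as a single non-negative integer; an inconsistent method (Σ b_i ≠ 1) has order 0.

0

b = (-2/15)
c = (0)
Σ b_i: (-2/15)·1 = -2/15 ≠ 1 ⇒ order 0.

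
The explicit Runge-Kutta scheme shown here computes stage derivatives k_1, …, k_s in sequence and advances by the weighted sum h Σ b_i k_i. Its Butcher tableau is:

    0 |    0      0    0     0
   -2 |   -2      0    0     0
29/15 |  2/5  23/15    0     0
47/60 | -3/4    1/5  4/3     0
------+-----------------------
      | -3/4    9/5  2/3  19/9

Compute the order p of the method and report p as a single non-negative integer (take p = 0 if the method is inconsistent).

b = (-3/4, 9/5, 2/3, 19/9)
c = (0, -2, 29/15, 47/60)
Ac = (0, 0, -46/15, 98/45)
Σ b_i: (-3/4)·1 + 9/5·1 + 2/3·1 + 19/9·1 = 689/180 ≠ 1 ⇒ order 0.

0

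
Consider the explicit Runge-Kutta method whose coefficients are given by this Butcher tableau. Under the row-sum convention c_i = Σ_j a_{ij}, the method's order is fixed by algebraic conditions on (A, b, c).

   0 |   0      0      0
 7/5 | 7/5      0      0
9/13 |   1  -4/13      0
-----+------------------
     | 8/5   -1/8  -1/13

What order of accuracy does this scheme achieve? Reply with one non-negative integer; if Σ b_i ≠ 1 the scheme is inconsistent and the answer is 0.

0

b = (8/5, -1/8, -1/13)
c = (0, 7/5, 9/13)
Ac = (0, 0, -28/65)
Σ b_i: 8/5·1 + (-1/8)·1 + (-1/13)·1 = 727/520 ≠ 1 ⇒ order 0.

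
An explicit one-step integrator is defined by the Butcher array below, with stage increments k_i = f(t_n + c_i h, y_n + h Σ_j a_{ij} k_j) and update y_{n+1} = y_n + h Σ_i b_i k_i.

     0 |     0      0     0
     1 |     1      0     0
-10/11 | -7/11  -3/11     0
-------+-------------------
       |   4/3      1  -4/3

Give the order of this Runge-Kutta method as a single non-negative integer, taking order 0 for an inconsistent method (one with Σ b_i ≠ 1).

b = (4/3, 1, -4/3)
c = (0, 1, -10/11)
Ac = (0, 0, -3/11)
Σ b_i: 4/3·1 + 1·1 + (-4/3)·1 = 1 ✓
b·c: 1·1 + (-4/3)·(-10/11) = 73/33 ≠ 1/2 ⇒ order 1.

1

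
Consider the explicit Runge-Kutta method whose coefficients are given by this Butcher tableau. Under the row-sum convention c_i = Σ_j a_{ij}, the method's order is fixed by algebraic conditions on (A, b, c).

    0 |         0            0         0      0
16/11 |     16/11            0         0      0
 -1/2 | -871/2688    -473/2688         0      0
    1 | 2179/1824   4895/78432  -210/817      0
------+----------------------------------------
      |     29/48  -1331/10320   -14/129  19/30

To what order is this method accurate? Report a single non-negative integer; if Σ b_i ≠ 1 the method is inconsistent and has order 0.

b = (29/48, -1331/10320, -14/129, 19/30)
c = (0, 16/11, -1/2, 1)
Ac = (0, 0, -43/168, 25/114)
Σ b_i: 29/48·1 + (-1331/10320)·1 + (-14/129)·1 + 19/30·1 = 1 ✓
b·c: (-1331/10320)·16/11 + (-14/129)·(-1/2) + 19/30·1 = 1/2 ✓
b·c²: (-1331/10320)·256/121 + (-14/129)·1/4 + 19/30·1 = 1/3 ✓
b·Ac: (-14/129)·(-43/168) + 19/30·25/114 = 1/6 ✓
b·c³: (-1331/10320)·4096/1331 + (-14/129)·(-1/8) + 19/30·1 = 1/4 ✓
b·(c∘Ac): (-14/129)·43/336 + 19/30·25/114 = 1/8 ✓
b·Ac²: (-14/129)·(-86/231) + 19/30·85/1254 = 1/12 ✓
b·A²c: 19/30·5/76 = 1/24 ✓; 4 stages ⇒ order 4.

4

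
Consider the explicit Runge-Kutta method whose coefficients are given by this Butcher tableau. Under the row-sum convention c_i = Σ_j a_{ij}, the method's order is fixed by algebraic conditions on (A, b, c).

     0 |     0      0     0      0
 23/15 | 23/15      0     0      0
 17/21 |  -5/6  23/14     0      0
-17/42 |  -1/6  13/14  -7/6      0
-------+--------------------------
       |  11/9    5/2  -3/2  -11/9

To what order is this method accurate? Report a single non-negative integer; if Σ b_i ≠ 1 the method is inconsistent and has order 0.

1

b = (11/9, 5/2, -3/2, -11/9)
c = (0, 23/15, 17/21, -17/42)
Ac = (0, 0, 529/210, 151/315)
Σ b_i: 11/9·1 + 5/2·1 + (-3/2)·1 + (-11/9)·1 = 1 ✓
b·c: 5/2·23/15 + (-3/2)·17/21 + (-11/9)·(-17/42) = 1177/378 ≠ 1/2 ⇒ order 1.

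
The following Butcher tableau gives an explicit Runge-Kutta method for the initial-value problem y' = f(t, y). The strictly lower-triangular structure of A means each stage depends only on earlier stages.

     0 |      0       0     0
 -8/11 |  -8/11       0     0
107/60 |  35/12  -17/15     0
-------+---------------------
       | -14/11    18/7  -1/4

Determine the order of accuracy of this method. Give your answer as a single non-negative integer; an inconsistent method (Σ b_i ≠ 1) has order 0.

0

b = (-14/11, 18/7, -1/4)
c = (0, -8/11, 107/60)
Ac = (0, 0, 136/165)
Σ b_i: (-14/11)·1 + 18/7·1 + (-1/4)·1 = 323/308 ≠ 1 ⇒ order 0.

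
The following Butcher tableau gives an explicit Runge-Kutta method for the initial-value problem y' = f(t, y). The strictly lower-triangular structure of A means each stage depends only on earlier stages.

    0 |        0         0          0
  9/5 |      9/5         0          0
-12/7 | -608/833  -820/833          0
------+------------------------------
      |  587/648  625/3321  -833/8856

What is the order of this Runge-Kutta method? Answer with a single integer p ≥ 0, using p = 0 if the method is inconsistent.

3

b = (587/648, 625/3321, -833/8856)
c = (0, 9/5, -12/7)
Ac = (0, 0, -1476/833)
Σ b_i: 587/648·1 + 625/3321·1 + (-833/8856)·1 = 1 ✓
b·c: 625/3321·9/5 + (-833/8856)·(-12/7) = 1/2 ✓
b·c²: 625/3321·81/25 + (-833/8856)·144/49 = 1/3 ✓
b·Ac: (-833/8856)·(-1476/833) = 1/6 ✓; 3 stages ⇒ order 3.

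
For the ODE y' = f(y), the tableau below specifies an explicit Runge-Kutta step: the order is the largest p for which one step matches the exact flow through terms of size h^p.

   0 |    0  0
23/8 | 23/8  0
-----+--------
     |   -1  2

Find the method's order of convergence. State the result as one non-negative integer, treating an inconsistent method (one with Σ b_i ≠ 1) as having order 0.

b = (-1, 2)
c = (0, 23/8)
Σ b_i: (-1)·1 + 2·1 = 1 ✓
b·c: 2·23/8 = 23/4 ≠ 1/2 ⇒ order 1.

1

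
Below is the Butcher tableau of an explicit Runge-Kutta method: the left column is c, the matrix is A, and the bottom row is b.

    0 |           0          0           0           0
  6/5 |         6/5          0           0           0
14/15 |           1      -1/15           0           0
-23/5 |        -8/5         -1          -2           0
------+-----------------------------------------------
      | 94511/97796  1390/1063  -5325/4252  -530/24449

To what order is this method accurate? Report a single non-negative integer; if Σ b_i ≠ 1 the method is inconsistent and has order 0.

3

b = (94511/97796, 1390/1063, -5325/4252, -530/24449)
c = (0, 6/5, 14/15, -23/5)
Ac = (0, 0, -2/25, -46/15)
Σ b_i: 94511/97796·1 + 1390/1063·1 + (-5325/4252)·1 + (-530/24449)·1 = 1 ✓
b·c: 1390/1063·6/5 + (-5325/4252)·14/15 + (-530/24449)·(-23/5) = 1/2 ✓
b·c²: 1390/1063·36/25 + (-5325/4252)·196/225 + (-530/24449)·529/25 = 1/3 ✓
b·Ac: (-5325/4252)·(-2/25) + (-530/24449)·(-46/15) = 1/6 ✓
b·c³: 1390/1063·216/125 + (-5325/4252)·2744/3375 + (-530/24449)·(-12167/125) = 801568/239175 ≠ 1/4 ⇒ order 3.
b·(c∘Ac): (-5325/4252)·(-28/375) + (-530/24449)·1058/75 = -677/3189 ≠ 1/8
b·Ac²: (-5325/4252)·(-12/125) + (-530/24449)·(-716/225) = 208169/1100205 ≠ 1/12
b·A²c: (-530/24449)·4/25 = -424/122245 ≠ 1/24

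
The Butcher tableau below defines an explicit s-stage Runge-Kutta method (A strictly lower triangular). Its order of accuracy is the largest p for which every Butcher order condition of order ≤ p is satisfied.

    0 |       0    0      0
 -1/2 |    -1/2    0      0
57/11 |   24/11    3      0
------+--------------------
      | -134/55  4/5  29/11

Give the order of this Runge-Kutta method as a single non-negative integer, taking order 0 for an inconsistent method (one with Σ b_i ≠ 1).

b = (-134/55, 4/5, 29/11)
c = (0, -1/2, 57/11)
Ac = (0, 0, -3/2)
Σ b_i: (-134/55)·1 + 4/5·1 + 29/11·1 = 1 ✓
b·c: 4/5·(-1/2) + 29/11·57/11 = 8023/605 ≠ 1/2 ⇒ order 1.

1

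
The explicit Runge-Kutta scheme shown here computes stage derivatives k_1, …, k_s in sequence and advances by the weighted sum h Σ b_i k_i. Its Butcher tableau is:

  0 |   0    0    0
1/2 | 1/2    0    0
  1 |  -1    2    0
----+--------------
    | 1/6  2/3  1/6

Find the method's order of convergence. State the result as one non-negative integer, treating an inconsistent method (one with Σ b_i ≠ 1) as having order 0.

b = (1/6, 2/3, 1/6)
c = (0, 1/2, 1)
Ac = (0, 0, 1)
Σ b_i: 1/6·1 + 2/3·1 + 1/6·1 = 1 ✓
b·c: 2/3·1/2 + 1/6·1 = 1/2 ✓
b·c²: 2/3·1/4 + 1/6·1 = 1/3 ✓
b·Ac: 1/6·1 = 1/6 ✓; 3 stages ⇒ order 3.

3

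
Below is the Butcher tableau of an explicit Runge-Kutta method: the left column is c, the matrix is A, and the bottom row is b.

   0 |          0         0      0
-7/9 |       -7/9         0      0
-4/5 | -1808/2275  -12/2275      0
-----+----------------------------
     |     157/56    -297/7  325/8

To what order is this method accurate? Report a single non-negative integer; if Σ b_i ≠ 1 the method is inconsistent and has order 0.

3

b = (157/56, -297/7, 325/8)
c = (0, -7/9, -4/5)
Ac = (0, 0, 4/975)
Σ b_i: 157/56·1 + (-297/7)·1 + 325/8·1 = 1 ✓
b·c: (-297/7)·(-7/9) + 325/8·(-4/5) = 1/2 ✓
b·c²: (-297/7)·49/81 + 325/8·16/25 = 1/3 ✓
b·Ac: 325/8·4/975 = 1/6 ✓; 3 stages ⇒ order 3.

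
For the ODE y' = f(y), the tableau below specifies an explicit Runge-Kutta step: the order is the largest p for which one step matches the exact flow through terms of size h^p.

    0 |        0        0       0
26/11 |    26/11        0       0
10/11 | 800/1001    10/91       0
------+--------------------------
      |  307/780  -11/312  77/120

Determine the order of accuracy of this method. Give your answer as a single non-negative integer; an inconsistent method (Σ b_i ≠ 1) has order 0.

b = (307/780, -11/312, 77/120)
c = (0, 26/11, 10/11)
Ac = (0, 0, 20/77)
Σ b_i: 307/780·1 + (-11/312)·1 + 77/120·1 = 1 ✓
b·c: (-11/312)·26/11 + 77/120·10/11 = 1/2 ✓
b·c²: (-11/312)·676/121 + 77/120·100/121 = 1/3 ✓
b·Ac: 77/120·20/77 = 1/6 ✓; 3 stages ⇒ order 3.

3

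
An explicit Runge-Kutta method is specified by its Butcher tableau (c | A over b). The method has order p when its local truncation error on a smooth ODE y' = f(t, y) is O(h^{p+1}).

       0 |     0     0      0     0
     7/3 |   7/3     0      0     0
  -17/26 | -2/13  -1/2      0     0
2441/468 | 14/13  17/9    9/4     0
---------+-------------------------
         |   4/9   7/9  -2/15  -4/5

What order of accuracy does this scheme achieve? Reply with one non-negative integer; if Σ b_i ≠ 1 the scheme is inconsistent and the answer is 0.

0

b = (4/9, 7/9, -2/15, -4/5)
c = (0, 7/3, -17/26, 2441/468)
Ac = (0, 0, -7/6, 8245/2808)
Σ b_i: 4/9·1 + 7/9·1 + (-2/15)·1 + (-4/5)·1 = 13/45 ≠ 1 ⇒ order 0.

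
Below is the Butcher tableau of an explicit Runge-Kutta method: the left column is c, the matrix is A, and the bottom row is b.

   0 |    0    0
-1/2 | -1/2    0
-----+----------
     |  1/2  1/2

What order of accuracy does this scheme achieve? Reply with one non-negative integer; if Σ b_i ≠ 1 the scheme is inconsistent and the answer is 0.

b = (1/2, 1/2)
c = (0, -1/2)
Σ b_i: 1/2·1 + 1/2·1 = 1 ✓
b·c: 1/2·(-1/2) = -1/4 ≠ 1/2 ⇒ order 1.

1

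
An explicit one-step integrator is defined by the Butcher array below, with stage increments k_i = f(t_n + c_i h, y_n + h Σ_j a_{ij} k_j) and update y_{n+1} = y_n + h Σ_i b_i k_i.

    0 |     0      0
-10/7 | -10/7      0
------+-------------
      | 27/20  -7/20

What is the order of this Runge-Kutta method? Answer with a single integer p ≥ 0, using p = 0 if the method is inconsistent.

2

b = (27/20, -7/20)
c = (0, -10/7)
Σ b_i: 27/20·1 + (-7/20)·1 = 1 ✓
b·c: (-7/20)·(-10/7) = 1/2 ✓; 2 stages ⇒ order 2.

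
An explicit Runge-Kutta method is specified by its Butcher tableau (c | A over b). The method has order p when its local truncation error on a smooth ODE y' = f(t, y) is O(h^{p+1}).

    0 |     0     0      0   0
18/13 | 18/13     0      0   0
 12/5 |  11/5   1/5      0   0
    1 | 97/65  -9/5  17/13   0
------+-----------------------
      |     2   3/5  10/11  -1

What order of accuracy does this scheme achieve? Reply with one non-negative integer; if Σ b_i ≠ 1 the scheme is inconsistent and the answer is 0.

b = (2, 3/5, 10/11, -1)
c = (0, 18/13, 12/5, 1)
Ac = (0, 0, 18/65, 42/65)
Σ b_i: 2·1 + 3/5·1 + 10/11·1 + (-1)·1 = 138/55 ≠ 1 ⇒ order 0.

0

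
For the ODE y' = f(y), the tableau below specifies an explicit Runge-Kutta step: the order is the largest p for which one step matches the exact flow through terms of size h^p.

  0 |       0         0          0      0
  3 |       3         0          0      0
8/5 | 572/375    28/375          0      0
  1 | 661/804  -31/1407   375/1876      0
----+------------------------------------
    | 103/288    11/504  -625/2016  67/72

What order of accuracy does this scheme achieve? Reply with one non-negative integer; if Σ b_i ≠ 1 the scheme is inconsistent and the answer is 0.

4

b = (103/288, 11/504, -625/2016, 67/72)
c = (0, 3, 8/5, 1)
Ac = (0, 0, 28/125, 17/67)
Σ b_i: 103/288·1 + 11/504·1 + (-625/2016)·1 + 67/72·1 = 1 ✓
b·c: 11/504·3 + (-625/2016)·8/5 + 67/72·1 = 1/2 ✓
b·c²: 11/504·9 + (-625/2016)·64/25 + 67/72·1 = 1/3 ✓
b·Ac: (-625/2016)·28/125 + 67/72·17/67 = 1/6 ✓
b·c³: 11/504·27 + (-625/2016)·512/125 + 67/72·1 = 1/4 ✓
b·(c∘Ac): (-625/2016)·224/625 + 67/72·17/67 = 1/8 ✓
b·Ac²: (-625/2016)·84/125 + 67/72·21/67 = 1/12 ✓
b·A²c: 67/72·3/67 = 1/24 ✓; 4 stages ⇒ order 4.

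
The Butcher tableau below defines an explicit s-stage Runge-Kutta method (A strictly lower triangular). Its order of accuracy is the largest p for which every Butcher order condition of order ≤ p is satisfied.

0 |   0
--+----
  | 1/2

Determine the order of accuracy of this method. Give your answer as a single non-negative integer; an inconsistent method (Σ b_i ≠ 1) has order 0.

b = (1/2)
c = (0)
Σ b_i: 1/2·1 = 1/2 ≠ 1 ⇒ order 0.

0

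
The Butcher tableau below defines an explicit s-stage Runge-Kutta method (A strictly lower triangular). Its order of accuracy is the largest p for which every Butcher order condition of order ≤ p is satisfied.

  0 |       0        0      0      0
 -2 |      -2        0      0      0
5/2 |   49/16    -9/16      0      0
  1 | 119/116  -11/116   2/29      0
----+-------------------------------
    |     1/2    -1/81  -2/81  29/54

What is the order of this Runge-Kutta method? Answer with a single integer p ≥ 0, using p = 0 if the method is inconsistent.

4

b = (1/2, -1/81, -2/81, 29/54)
c = (0, -2, 5/2, 1)
Ac = (0, 0, 9/8, 21/58)
Σ b_i: 1/2·1 + (-1/81)·1 + (-2/81)·1 + 29/54·1 = 1 ✓
b·c: (-1/81)·(-2) + (-2/81)·5/2 + 29/54·1 = 1/2 ✓
b·c²: (-1/81)·4 + (-2/81)·25/4 + 29/54·1 = 1/3 ✓
b·Ac: (-2/81)·9/8 + 29/54·21/58 = 1/6 ✓
b·c³: (-1/81)·(-8) + (-2/81)·125/8 + 29/54·1 = 1/4 ✓
b·(c∘Ac): (-2/81)·45/16 + 29/54·21/58 = 1/8 ✓
b·Ac²: (-2/81)·(-9/4) + 29/54·3/58 = 1/12 ✓
b·A²c: 29/54·9/116 = 1/24 ✓; 4 stages ⇒ order 4.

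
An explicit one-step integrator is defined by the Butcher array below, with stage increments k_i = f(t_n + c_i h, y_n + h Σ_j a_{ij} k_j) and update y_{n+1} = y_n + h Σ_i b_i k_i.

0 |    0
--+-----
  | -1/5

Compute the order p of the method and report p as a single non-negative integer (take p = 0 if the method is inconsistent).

b = (-1/5)
c = (0)
Σ b_i: (-1/5)·1 = -1/5 ≠ 1 ⇒ order 0.

0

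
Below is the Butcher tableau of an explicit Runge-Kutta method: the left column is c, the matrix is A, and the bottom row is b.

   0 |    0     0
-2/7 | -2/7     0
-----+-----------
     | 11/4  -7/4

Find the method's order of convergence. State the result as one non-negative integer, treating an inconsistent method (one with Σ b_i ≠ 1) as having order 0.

b = (11/4, -7/4)
c = (0, -2/7)
Σ b_i: 11/4·1 + (-7/4)·1 = 1 ✓
b·c: (-7/4)·(-2/7) = 1/2 ✓; 2 stages ⇒ order 2.

2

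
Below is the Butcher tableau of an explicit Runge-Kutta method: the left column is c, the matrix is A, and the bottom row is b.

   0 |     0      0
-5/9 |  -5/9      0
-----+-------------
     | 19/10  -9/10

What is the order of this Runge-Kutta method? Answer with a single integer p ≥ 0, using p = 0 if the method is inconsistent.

2

b = (19/10, -9/10)
c = (0, -5/9)
Σ b_i: 19/10·1 + (-9/10)·1 = 1 ✓
b·c: (-9/10)·(-5/9) = 1/2 ✓; 2 stages ⇒ order 2.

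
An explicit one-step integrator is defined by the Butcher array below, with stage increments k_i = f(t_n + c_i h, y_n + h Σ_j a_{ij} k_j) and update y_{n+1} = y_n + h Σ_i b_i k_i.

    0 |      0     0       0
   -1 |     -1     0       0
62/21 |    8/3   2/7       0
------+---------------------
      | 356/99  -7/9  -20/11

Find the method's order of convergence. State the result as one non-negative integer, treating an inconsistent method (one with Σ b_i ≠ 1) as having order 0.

1

b = (356/99, -7/9, -20/11)
c = (0, -1, 62/21)
Ac = (0, 0, -2/7)
Σ b_i: 356/99·1 + (-7/9)·1 + (-20/11)·1 = 1 ✓
b·c: (-7/9)·(-1) + (-20/11)·62/21 = -3181/693 ≠ 1/2 ⇒ order 1.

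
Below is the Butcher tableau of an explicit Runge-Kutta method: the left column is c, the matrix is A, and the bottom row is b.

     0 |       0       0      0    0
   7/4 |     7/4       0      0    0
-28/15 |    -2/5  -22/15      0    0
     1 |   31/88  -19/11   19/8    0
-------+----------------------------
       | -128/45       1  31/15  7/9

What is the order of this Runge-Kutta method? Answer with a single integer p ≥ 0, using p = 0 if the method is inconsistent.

b = (-128/45, 1, 31/15, 7/9)
c = (0, 7/4, -28/15, 1)
Ac = (0, 0, -77/30, -4921/660)
Σ b_i: (-128/45)·1 + 1·1 + 31/15·1 + 7/9·1 = 1 ✓
b·c: 1·7/4 + 31/15·(-28/15) + 7/9·1 = -133/100 ≠ 1/2 ⇒ order 1.

1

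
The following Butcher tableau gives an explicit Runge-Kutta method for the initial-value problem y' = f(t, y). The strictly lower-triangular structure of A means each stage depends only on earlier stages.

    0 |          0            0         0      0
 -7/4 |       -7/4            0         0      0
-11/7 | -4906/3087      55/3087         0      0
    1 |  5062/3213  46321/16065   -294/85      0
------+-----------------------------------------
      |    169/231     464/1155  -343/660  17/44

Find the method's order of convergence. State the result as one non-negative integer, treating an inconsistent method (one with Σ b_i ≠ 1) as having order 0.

b = (169/231, 464/1155, -343/660, 17/44)
c = (0, -7/4, -11/7, 1)
Ac = (0, 0, -55/1764, 715/1836)
Σ b_i: 169/231·1 + 464/1155·1 + (-343/660)·1 + 17/44·1 = 1 ✓
b·c: 464/1155·(-7/4) + (-343/660)·(-11/7) + 17/44·1 = 1/2 ✓
b·c²: 464/1155·49/16 + (-343/660)·121/49 + 17/44·1 = 1/3 ✓
b·Ac: (-343/660)·(-55/1764) + 17/44·715/1836 = 1/6 ✓
b·c³: 464/1155·(-343/64) + (-343/660)·(-1331/343) + 17/44·1 = 1/4 ✓
b·(c∘Ac): (-343/660)·605/12348 + 17/44·715/1836 = 1/8 ✓
b·Ac²: (-343/660)·55/1008 + 17/44·2123/7344 = 1/12 ✓
b·A²c: 17/44·11/102 = 1/24 ✓; 4 stages ⇒ order 4.

4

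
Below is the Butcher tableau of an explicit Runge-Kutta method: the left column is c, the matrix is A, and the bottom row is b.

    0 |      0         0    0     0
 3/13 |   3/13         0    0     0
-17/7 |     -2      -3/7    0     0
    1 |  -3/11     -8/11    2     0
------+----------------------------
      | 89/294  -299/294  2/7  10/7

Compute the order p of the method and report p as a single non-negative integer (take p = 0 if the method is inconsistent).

2

b = (89/294, -299/294, 2/7, 10/7)
c = (0, 3/13, -17/7, 1)
Ac = (0, 0, -9/91, -5030/1001)
Σ b_i: 89/294·1 + (-299/294)·1 + 2/7·1 + 10/7·1 = 1 ✓
b·c: (-299/294)·3/13 + 2/7·(-17/7) + 10/7·1 = 1/2 ✓
b·c²: (-299/294)·9/169 + 2/7·289/49 + 10/7·1 = 27285/8918 ≠ 1/3 ⇒ order 2.
b·Ac: 2/7·(-9/91) + 10/7·(-5030/1001) = -7214/1001 ≠ 1/6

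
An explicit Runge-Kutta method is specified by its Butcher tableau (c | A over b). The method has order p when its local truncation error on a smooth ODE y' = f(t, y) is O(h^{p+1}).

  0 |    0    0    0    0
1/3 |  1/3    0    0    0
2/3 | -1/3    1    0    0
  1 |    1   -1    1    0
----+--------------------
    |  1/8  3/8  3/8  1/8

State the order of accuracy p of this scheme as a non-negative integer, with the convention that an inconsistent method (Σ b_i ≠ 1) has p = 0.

b = (1/8, 3/8, 3/8, 1/8)
c = (0, 1/3, 2/3, 1)
Ac = (0, 0, 1/3, 1/3)
Σ b_i: 1/8·1 + 3/8·1 + 3/8·1 + 1/8·1 = 1 ✓
b·c: 3/8·1/3 + 3/8·2/3 + 1/8·1 = 1/2 ✓
b·c²: 3/8·1/9 + 3/8·4/9 + 1/8·1 = 1/3 ✓
b·Ac: 3/8·1/3 + 1/8·1/3 = 1/6 ✓
b·c³: 3/8·1/27 + 3/8·8/27 + 1/8·1 = 1/4 ✓
b·(c∘Ac): 3/8·2/9 + 1/8·1/3 = 1/8 ✓
b·Ac²: 3/8·1/9 + 1/8·1/3 = 1/12 ✓
b·A²c: 1/8·1/3 = 1/24 ✓; 4 stages ⇒ order 4.

4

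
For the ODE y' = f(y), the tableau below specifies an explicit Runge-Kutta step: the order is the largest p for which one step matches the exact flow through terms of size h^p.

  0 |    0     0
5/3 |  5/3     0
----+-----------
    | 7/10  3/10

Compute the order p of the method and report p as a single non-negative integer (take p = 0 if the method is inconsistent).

b = (7/10, 3/10)
c = (0, 5/3)
Σ b_i: 7/10·1 + 3/10·1 = 1 ✓
b·c: 3/10·5/3 = 1/2 ✓; 2 stages ⇒ order 2.

2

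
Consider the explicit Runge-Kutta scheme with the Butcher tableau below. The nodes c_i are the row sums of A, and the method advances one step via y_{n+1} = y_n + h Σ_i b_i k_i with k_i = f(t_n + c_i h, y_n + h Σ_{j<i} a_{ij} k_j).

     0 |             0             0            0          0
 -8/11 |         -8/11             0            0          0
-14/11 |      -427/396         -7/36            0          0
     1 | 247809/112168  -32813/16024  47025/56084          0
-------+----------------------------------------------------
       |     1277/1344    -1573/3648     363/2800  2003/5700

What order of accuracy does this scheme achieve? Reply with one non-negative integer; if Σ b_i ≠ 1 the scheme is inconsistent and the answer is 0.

4

b = (1277/1344, -1573/3648, 363/2800, 2003/5700)
c = (0, -8/11, -14/11, 1)
Ac = (0, 0, 14/99, 1691/4006)
Σ b_i: 1277/1344·1 + (-1573/3648)·1 + 363/2800·1 + 2003/5700·1 = 1 ✓
b·c: (-1573/3648)·(-8/11) + 363/2800·(-14/11) + 2003/5700·1 = 1/2 ✓
b·c²: (-1573/3648)·64/121 + 363/2800·196/121 + 2003/5700·1 = 1/3 ✓
b·Ac: 363/2800·14/99 + 2003/5700·1691/4006 = 1/6 ✓
b·c³: (-1573/3648)·(-512/1331) + 363/2800·(-2744/1331) + 2003/5700·1 = 1/4 ✓
b·(c∘Ac): 363/2800·(-196/1089) + 2003/5700·1691/4006 = 1/8 ✓
b·Ac²: 363/2800·(-112/1089) + 2003/5700·551/2003 = 1/12 ✓
b·A²c: 2003/5700·475/4006 = 1/24 ✓; 4 stages ⇒ order 4.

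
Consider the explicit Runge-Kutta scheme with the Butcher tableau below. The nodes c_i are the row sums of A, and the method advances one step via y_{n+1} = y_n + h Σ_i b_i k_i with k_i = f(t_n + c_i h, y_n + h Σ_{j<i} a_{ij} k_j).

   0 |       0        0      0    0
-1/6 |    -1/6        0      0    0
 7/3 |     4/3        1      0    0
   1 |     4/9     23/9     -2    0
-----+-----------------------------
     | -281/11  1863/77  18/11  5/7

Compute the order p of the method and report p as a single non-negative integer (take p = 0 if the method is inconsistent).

b = (-281/11, 1863/77, 18/11, 5/7)
c = (0, -1/6, 7/3, 1)
Ac = (0, 0, -1/6, -275/54)
Σ b_i: (-281/11)·1 + 1863/77·1 + 18/11·1 + 5/7·1 = 1 ✓
b·c: 1863/77·(-1/6) + 18/11·7/3 + 5/7·1 = 1/2 ✓
b·c²: 1863/77·1/36 + 18/11·49/9 + 5/7·1 = 453/44 ≠ 1/3 ⇒ order 2.
b·Ac: 18/11·(-1/6) + 5/7·(-275/54) = -16259/4158 ≠ 1/6

2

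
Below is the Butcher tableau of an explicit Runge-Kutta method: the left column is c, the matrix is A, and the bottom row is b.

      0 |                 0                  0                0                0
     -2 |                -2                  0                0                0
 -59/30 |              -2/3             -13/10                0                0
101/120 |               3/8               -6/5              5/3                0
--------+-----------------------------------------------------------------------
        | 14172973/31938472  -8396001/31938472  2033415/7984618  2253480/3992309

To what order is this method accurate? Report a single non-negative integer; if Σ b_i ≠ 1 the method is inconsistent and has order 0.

3

b = (14172973/31938472, -8396001/31938472, 2033415/7984618, 2253480/3992309)
c = (0, -2, -59/30, 101/120)
Ac = (0, 0, 13/5, -79/90)
Σ b_i: 14172973/31938472·1 + (-8396001/31938472)·1 + 2033415/7984618·1 + 2253480/3992309·1 = 1 ✓
b·c: (-8396001/31938472)·(-2) + 2033415/7984618·(-59/30) + 2253480/3992309·101/120 = 1/2 ✓
b·c²: (-8396001/31938472)·4 + 2033415/7984618·3481/900 + 2253480/3992309·10201/14400 = 1/3 ✓
b·Ac: 2033415/7984618·13/5 + 2253480/3992309·(-79/90) = 1/6 ✓
b·c³: (-8396001/31938472)·(-8) + 2033415/7984618·(-205379/27000) + 2253480/3992309·1030301/1728000 = 28884906403/57489249600 ≠ 1/4 ⇒ order 3.
b·(c∘Ac): 2033415/7984618·(-767/150) + 2253480/3992309·(-7979/10800) = -247090573/143723124 ≠ 1/8
b·Ac²: 2033415/7984618·(-26/5) + 2253480/3992309·889/540 = -14192849/35930781 ≠ 1/12
b·A²c: 2253480/3992309·13/3 = 9765080/3992309 ≠ 1/24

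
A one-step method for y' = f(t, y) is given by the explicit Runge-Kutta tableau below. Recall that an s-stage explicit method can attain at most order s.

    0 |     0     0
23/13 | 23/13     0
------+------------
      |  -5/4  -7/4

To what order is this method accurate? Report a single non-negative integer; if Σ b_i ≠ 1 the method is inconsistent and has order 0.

b = (-5/4, -7/4)
c = (0, 23/13)
Σ b_i: (-5/4)·1 + (-7/4)·1 = -3 ≠ 1 ⇒ order 0.

0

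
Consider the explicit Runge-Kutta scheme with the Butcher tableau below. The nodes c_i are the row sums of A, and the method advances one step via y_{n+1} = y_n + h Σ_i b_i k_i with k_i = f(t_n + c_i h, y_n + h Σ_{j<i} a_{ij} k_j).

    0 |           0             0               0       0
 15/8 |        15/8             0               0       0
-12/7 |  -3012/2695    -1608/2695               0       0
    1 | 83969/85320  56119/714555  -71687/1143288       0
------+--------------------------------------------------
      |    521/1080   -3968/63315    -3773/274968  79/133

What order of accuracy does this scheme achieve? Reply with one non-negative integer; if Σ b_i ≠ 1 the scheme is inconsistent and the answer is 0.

4

b = (521/1080, -3968/63315, -3773/274968, 79/133)
c = (0, 15/8, -12/7, 1)
Ac = (0, 0, -603/539, 161/632)
Σ b_i: 521/1080·1 + (-3968/63315)·1 + (-3773/274968)·1 + 79/133·1 = 1 ✓
b·c: (-3968/63315)·15/8 + (-3773/274968)·(-12/7) + 79/133·1 = 1/2 ✓
b·c²: (-3968/63315)·225/64 + (-3773/274968)·144/49 + 79/133·1 = 1/3 ✓
b·Ac: (-3773/274968)·(-603/539) + 79/133·161/632 = 1/6 ✓
b·c³: (-3968/63315)·3375/512 + (-3773/274968)·(-1728/343) + 79/133·1 = 1/4 ✓
b·(c∘Ac): (-3773/274968)·7236/3773 + 79/133·161/632 = 1/8 ✓
b·Ac²: (-3773/274968)·(-9045/4312) + 79/133·1393/15168 = 1/12 ✓
b·A²c: 79/133·133/1896 = 1/24 ✓; 4 stages ⇒ order 4.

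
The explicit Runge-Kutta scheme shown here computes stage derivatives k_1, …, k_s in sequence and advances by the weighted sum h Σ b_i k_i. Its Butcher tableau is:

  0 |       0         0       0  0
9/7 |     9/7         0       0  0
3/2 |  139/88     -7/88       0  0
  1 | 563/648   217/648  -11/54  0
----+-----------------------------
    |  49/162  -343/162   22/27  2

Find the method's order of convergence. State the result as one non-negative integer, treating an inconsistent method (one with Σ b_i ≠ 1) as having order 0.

b = (49/162, -343/162, 22/27, 2)
c = (0, 9/7, 3/2, 1)
Ac = (0, 0, -9/88, 1/8)
Σ b_i: 49/162·1 + (-343/162)·1 + 22/27·1 + 2·1 = 1 ✓
b·c: (-343/162)·9/7 + 22/27·3/2 + 2·1 = 1/2 ✓
b·c²: (-343/162)·81/49 + 22/27·9/4 + 2·1 = 1/3 ✓
b·Ac: 22/27·(-9/88) + 2·1/8 = 1/6 ✓
b·c³: (-343/162)·729/343 + 22/27·27/8 + 2·1 = 1/4 ✓
b·(c∘Ac): 22/27·(-27/176) + 2·1/8 = 1/8 ✓
b·Ac²: 22/27·(-81/616) + 2·2/21 = 1/12 ✓
b·A²c: 2·1/48 = 1/24 ✓; 4 stages ⇒ order 4.

4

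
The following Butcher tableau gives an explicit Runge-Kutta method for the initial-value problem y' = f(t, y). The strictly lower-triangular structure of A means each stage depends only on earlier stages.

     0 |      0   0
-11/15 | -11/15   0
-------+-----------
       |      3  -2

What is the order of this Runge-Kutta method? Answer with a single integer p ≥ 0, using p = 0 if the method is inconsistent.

b = (3, -2)
c = (0, -11/15)
Σ b_i: 3·1 + (-2)·1 = 1 ✓
b·c: (-2)·(-11/15) = 22/15 ≠ 1/2 ⇒ order 1.

1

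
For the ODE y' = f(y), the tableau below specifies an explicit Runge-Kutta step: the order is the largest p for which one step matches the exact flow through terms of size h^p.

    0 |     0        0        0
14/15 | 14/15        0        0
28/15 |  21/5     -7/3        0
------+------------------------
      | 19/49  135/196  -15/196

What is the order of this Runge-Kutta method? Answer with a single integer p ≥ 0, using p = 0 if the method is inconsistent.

3

b = (19/49, 135/196, -15/196)
c = (0, 14/15, 28/15)
Ac = (0, 0, -98/45)
Σ b_i: 19/49·1 + 135/196·1 + (-15/196)·1 = 1 ✓
b·c: 135/196·14/15 + (-15/196)·28/15 = 1/2 ✓
b·c²: 135/196·196/225 + (-15/196)·784/225 = 1/3 ✓
b·Ac: (-15/196)·(-98/45) = 1/6 ✓; 3 stages ⇒ order 3.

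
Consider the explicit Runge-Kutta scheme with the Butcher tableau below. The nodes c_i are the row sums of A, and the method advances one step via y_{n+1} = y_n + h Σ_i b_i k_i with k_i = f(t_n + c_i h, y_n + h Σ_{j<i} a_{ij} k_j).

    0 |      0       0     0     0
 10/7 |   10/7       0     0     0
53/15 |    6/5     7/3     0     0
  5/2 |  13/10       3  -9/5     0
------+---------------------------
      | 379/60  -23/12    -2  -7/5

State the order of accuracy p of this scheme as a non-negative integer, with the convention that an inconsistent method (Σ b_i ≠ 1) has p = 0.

1

b = (379/60, -23/12, -2, -7/5)
c = (0, 10/7, 53/15, 5/2)
Ac = (0, 0, 10/3, -363/175)
Σ b_i: 379/60·1 + (-23/12)·1 + (-2)·1 + (-7/5)·1 = 1 ✓
b·c: (-23/12)·10/7 + (-2)·53/15 + (-7/5)·5/2 = -1397/105 ≠ 1/2 ⇒ order 1.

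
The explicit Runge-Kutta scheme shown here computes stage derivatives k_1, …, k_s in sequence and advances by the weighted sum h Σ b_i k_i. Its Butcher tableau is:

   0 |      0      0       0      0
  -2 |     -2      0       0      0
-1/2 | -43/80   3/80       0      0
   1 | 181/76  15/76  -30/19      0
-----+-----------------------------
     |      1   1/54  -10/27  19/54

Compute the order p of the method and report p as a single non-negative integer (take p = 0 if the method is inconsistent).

4

b = (1, 1/54, -10/27, 19/54)
c = (0, -2, -1/2, 1)
Ac = (0, 0, -3/40, 15/38)
Σ b_i: 1·1 + 1/54·1 + (-10/27)·1 + 19/54·1 = 1 ✓
b·c: 1/54·(-2) + (-10/27)·(-1/2) + 19/54·1 = 1/2 ✓
b·c²: 1/54·4 + (-10/27)·1/4 + 19/54·1 = 1/3 ✓
b·Ac: (-10/27)·(-3/40) + 19/54·15/38 = 1/6 ✓
b·c³: 1/54·(-8) + (-10/27)·(-1/8) + 19/54·1 = 1/4 ✓
b·(c∘Ac): (-10/27)·3/80 + 19/54·15/38 = 1/8 ✓
b·Ac²: (-10/27)·3/20 + 19/54·15/38 = 1/12 ✓
b·A²c: 19/54·9/76 = 1/24 ✓; 4 stages ⇒ order 4.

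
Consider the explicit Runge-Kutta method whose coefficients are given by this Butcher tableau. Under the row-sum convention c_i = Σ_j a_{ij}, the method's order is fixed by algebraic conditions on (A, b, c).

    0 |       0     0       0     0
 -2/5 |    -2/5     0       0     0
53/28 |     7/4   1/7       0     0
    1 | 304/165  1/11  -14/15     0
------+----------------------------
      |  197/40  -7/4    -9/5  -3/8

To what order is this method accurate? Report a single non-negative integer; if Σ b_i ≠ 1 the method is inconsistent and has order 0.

b = (197/40, -7/4, -9/5, -3/8)
c = (0, -2/5, 53/28, 1)
Ac = (0, 0, -2/35, -119/66)
Σ b_i: 197/40·1 + (-7/4)·1 + (-9/5)·1 + (-3/8)·1 = 1 ✓
b·c: (-7/4)·(-2/5) + (-9/5)·53/28 + (-3/8)·1 = -863/280 ≠ 1/2 ⇒ order 1.

1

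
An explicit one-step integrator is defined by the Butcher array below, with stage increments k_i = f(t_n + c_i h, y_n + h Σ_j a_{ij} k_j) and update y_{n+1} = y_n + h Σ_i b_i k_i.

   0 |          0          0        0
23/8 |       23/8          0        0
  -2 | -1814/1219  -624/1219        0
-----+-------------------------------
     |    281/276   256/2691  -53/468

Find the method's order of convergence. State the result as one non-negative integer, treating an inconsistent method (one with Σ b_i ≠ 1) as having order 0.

b = (281/276, 256/2691, -53/468)
c = (0, 23/8, -2)
Ac = (0, 0, -78/53)
Σ b_i: 281/276·1 + 256/2691·1 + (-53/468)·1 = 1 ✓
b·c: 256/2691·23/8 + (-53/468)·(-2) = 1/2 ✓
b·c²: 256/2691·529/64 + (-53/468)·4 = 1/3 ✓
b·Ac: (-53/468)·(-78/53) = 1/6 ✓; 3 stages ⇒ order 3.

3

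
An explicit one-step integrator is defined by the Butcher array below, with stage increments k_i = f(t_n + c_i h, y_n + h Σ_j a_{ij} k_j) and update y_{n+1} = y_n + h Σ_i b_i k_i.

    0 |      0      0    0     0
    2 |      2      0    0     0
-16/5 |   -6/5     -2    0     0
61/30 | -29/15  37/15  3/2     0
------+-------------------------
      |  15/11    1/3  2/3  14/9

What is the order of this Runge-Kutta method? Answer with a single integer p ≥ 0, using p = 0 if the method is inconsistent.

b = (15/11, 1/3, 2/3, 14/9)
c = (0, 2, -16/5, 61/30)
Ac = (0, 0, -4, 2/15)
Σ b_i: 15/11·1 + 1/3·1 + 2/3·1 + 14/9·1 = 388/99 ≠ 1 ⇒ order 0.

0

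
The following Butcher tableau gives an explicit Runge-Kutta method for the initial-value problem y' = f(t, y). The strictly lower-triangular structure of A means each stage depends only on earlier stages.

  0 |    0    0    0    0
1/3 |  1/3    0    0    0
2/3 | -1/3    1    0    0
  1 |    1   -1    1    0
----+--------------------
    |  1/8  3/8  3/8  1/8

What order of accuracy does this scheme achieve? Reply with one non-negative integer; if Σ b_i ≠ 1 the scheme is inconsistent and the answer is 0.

4

b = (1/8, 3/8, 3/8, 1/8)
c = (0, 1/3, 2/3, 1)
Ac = (0, 0, 1/3, 1/3)
Σ b_i: 1/8·1 + 3/8·1 + 3/8·1 + 1/8·1 = 1 ✓
b·c: 3/8·1/3 + 3/8·2/3 + 1/8·1 = 1/2 ✓
b·c²: 3/8·1/9 + 3/8·4/9 + 1/8·1 = 1/3 ✓
b·Ac: 3/8·1/3 + 1/8·1/3 = 1/6 ✓
b·c³: 3/8·1/27 + 3/8·8/27 + 1/8·1 = 1/4 ✓
b·(c∘Ac): 3/8·2/9 + 1/8·1/3 = 1/8 ✓
b·Ac²: 3/8·1/9 + 1/8·1/3 = 1/12 ✓
b·A²c: 1/8·1/3 = 1/24 ✓; 4 stages ⇒ order 4.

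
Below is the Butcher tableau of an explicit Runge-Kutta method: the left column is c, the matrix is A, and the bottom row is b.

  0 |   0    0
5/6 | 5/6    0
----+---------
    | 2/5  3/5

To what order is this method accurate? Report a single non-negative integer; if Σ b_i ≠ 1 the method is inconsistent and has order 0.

2

b = (2/5, 3/5)
c = (0, 5/6)
Σ b_i: 2/5·1 + 3/5·1 = 1 ✓
b·c: 3/5·5/6 = 1/2 ✓; 2 stages ⇒ order 2.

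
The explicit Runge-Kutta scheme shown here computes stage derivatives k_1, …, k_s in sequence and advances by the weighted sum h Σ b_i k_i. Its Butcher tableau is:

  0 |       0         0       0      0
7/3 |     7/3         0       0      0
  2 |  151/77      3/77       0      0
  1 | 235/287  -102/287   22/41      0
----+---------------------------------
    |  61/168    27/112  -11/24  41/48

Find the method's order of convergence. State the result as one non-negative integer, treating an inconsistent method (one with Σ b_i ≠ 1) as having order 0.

4

b = (61/168, 27/112, -11/24, 41/48)
c = (0, 7/3, 2, 1)
Ac = (0, 0, 1/11, 10/41)
Σ b_i: 61/168·1 + 27/112·1 + (-11/24)·1 + 41/48·1 = 1 ✓
b·c: 27/112·7/3 + (-11/24)·2 + 41/48·1 = 1/2 ✓
b·c²: 27/112·49/9 + (-11/24)·4 + 41/48·1 = 1/3 ✓
b·Ac: (-11/24)·1/11 + 41/48·10/41 = 1/6 ✓
b·c³: 27/112·343/27 + (-11/24)·8 + 41/48·1 = 1/4 ✓
b·(c∘Ac): (-11/24)·2/11 + 41/48·10/41 = 1/8 ✓
b·Ac²: (-11/24)·7/33 + 41/48·26/123 = 1/12 ✓
b·A²c: 41/48·2/41 = 1/24 ✓; 4 stages ⇒ order 4.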